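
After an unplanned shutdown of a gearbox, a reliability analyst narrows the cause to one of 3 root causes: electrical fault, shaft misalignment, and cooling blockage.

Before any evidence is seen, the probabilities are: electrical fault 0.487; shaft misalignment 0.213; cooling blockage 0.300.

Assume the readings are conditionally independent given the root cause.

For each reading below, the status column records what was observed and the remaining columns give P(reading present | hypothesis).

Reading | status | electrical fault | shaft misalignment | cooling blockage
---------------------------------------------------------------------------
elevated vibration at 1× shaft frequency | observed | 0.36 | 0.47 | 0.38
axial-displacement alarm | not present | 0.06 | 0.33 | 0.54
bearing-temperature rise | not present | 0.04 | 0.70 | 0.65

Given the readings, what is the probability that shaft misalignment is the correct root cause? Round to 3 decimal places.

0.102

Multiply each prior by the joint likelihood of the reading pattern (using 1 − P(present | H) for each absent reading):
  electrical fault: 0.487 × 0.36 × (1 − 0.06) × (1 − 0.04) = 0.15821
  shaft misalignment: 0.213 × 0.47 × (1 − 0.33) × (1 − 0.70) = 0.020122
  cooling blockage: 0.300 × 0.38 × (1 − 0.54) × (1 − 0.65) = 0.018354
The unnormalized weights sum to 0.19668.
P(shaft misalignment | evidence) = 0.020122 / 0.19668 ≈ 0.102.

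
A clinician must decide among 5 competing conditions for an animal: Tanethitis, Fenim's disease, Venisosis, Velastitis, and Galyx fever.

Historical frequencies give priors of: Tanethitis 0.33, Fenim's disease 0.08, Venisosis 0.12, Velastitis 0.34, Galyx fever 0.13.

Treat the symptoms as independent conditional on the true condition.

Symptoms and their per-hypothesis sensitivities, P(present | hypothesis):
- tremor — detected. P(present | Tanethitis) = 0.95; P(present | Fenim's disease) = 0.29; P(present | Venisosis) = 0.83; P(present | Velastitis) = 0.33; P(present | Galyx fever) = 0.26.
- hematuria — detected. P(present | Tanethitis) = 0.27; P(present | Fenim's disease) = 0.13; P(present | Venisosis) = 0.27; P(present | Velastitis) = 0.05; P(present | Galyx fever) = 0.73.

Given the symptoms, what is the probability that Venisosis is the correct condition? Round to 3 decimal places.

0.186

By Bayes' rule with conditional independence, the unnormalized weight for each hypothesis is prior × ∏ likelihoods:
  Tanethitis: 0.33 × 0.95 × 0.27 = 0.084645
  Fenim's disease: 0.08 × 0.29 × 0.13 = 0.003016
  Venisosis: 0.12 × 0.83 × 0.27 = 0.026892
  Velastitis: 0.34 × 0.33 × 0.05 = 0.00561
  Galyx fever: 0.13 × 0.26 × 0.73 = 0.024674
Marginal likelihood of the evidence = 0.14484.
P(Venisosis | evidence) = 0.026892 / 0.14484 ≈ 0.186.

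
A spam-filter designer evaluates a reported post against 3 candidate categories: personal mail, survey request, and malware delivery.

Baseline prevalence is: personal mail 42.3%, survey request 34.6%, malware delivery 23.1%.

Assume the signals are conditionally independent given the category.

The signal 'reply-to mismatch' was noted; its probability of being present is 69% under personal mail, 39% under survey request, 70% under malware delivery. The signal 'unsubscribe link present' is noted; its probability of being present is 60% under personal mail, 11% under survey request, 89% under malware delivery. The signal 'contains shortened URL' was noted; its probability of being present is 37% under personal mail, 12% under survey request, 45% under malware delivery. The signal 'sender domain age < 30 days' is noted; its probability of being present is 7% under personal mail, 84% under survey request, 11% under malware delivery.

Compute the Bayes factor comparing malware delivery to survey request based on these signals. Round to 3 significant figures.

7.13

Joint likelihood of the signal pattern under each hypothesis:
  malware delivery: 0.70 × 0.89 × 0.45 × 0.11 = 0.030838
  survey request: 0.39 × 0.11 × 0.12 × 0.84 = 0.0043243
Bayes factor = 0.030838 / 0.0043243 ≈ 7.13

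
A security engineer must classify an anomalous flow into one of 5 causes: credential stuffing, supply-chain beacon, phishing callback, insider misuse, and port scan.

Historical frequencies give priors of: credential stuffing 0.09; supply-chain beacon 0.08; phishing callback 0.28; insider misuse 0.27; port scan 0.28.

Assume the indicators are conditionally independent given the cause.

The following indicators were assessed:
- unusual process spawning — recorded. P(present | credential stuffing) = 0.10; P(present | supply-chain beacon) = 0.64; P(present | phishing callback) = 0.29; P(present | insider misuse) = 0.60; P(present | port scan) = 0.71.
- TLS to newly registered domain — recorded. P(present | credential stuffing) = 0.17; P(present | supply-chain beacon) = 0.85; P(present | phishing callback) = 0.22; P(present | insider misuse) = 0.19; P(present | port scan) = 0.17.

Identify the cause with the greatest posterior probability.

supply-chain beacon

For each hypothesis, the unnormalized posterior weight is prior × product of the indicator likelihoods:
  credential stuffing: 0.09 × 0.10 × 0.17 = 0.00153
  supply-chain beacon: 0.08 × 0.64 × 0.85 = 0.04352
  phishing callback: 0.28 × 0.29 × 0.22 = 0.017864
  insider misuse: 0.27 × 0.60 × 0.19 = 0.03078
  port scan: 0.28 × 0.71 × 0.17 = 0.033796
Marginal likelihood of the evidence = 0.12749.
P(credential stuffing | evidence) ≈ 0.00153 / 0.12749 ≈ 0.012
P(supply-chain beacon | evidence) ≈ 0.04352 / 0.12749 ≈ 0.341
P(phishing callback | evidence) ≈ 0.017864 / 0.12749 ≈ 0.140
P(insider misuse | evidence) ≈ 0.03078 / 0.12749 ≈ 0.241
P(port scan | evidence) ≈ 0.033796 / 0.12749 ≈ 0.265
The largest is 0.341, so supply-chain beacon is most probable.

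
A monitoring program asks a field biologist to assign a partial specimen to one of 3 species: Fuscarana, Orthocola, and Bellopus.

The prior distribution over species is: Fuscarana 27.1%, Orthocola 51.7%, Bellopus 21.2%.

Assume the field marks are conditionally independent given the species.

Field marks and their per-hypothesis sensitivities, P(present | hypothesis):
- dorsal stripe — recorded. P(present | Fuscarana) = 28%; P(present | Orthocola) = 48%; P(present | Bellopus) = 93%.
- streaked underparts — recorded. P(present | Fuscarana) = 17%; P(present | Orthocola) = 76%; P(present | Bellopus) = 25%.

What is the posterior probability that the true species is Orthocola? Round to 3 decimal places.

For each hypothesis, the unnormalized posterior weight is prior × product of the field mark likelihoods:
  Fuscarana: 0.271 × 0.28 × 0.17 = 0.0129
  Orthocola: 0.517 × 0.48 × 0.76 = 0.1886
  Bellopus: 0.212 × 0.93 × 0.25 = 0.04929
Marginal likelihood of the evidence = 0.25079.
P(Orthocola | evidence) = 0.1886 / 0.25079 ≈ 0.752.

0.752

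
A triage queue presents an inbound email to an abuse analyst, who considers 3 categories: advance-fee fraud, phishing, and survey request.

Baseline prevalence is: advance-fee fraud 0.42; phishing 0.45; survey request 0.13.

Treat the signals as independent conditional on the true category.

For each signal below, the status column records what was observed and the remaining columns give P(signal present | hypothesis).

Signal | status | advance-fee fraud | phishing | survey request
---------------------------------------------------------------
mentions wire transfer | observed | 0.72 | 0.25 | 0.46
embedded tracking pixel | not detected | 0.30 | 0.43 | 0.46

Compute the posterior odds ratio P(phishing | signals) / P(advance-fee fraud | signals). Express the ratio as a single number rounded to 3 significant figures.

0.303

Unnormalized posterior weight (prior times the signal likelihoods) for each of the two hypotheses (using 1 − P(present | H) for each absent signal):
  phishing: 0.45 × 0.25 × (1 − 0.43) = 0.064125
  advance-fee fraud: 0.42 × 0.72 × (1 − 0.30) = 0.21168
Posterior odds = 0.064125 / 0.21168 ≈ 0.303.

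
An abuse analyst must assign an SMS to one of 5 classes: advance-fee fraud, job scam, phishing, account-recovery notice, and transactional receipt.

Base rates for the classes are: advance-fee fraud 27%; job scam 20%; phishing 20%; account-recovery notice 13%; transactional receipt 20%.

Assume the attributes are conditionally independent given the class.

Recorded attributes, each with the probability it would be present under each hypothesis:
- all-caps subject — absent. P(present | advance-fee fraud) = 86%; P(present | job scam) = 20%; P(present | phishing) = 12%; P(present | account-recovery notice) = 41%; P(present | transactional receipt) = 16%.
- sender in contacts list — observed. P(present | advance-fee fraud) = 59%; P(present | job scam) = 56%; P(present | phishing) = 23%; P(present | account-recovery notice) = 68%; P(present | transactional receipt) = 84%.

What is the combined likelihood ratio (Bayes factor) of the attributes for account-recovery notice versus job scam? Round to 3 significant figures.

The Bayes factor is the ratio of the joint likelihoods of the attribute pattern under the two hypotheses (using 1 − P(present | H) for each absent attribute).
  account-recovery notice: (1 − 0.41) × 0.68 = 0.4012
  job scam: (1 − 0.20) × 0.56 = 0.448
Bayes factor = 0.4012 / 0.448 ≈ 0.896

0.896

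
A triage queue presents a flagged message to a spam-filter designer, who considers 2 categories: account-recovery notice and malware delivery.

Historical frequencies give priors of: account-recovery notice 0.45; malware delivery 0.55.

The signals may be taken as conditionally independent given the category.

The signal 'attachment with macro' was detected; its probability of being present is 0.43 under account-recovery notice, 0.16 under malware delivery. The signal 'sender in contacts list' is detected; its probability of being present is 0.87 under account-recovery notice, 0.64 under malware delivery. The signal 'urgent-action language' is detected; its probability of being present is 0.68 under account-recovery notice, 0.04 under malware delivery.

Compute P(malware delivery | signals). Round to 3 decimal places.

For each hypothesis, the unnormalized posterior weight is prior × product of the signal likelihoods:
  account-recovery notice: 0.45 × 0.43 × 0.87 × 0.68 = 0.11447
  malware delivery: 0.55 × 0.16 × 0.64 × 0.04 = 0.0022528
Normalizing constant Z = 0.11447 + 0.0022528 = 0.11673.
P(malware delivery | evidence) = 0.0022528 / 0.11673 ≈ 0.019.

0.019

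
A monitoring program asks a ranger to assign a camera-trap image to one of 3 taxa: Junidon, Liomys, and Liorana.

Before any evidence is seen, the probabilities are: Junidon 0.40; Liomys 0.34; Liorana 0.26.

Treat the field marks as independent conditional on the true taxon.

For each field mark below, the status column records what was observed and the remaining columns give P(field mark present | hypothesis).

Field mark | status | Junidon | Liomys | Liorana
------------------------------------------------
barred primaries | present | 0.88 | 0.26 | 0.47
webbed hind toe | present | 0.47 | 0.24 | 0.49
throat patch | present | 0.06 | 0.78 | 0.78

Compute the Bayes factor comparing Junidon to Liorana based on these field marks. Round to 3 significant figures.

Take the product of per-field mark likelihoods under each hypothesis, then divide.
  Junidon: 0.88 × 0.47 × 0.06 = 0.024816
  Liorana: 0.47 × 0.49 × 0.78 = 0.17963
Bayes factor = 0.024816 / 0.17963 ≈ 0.138

0.138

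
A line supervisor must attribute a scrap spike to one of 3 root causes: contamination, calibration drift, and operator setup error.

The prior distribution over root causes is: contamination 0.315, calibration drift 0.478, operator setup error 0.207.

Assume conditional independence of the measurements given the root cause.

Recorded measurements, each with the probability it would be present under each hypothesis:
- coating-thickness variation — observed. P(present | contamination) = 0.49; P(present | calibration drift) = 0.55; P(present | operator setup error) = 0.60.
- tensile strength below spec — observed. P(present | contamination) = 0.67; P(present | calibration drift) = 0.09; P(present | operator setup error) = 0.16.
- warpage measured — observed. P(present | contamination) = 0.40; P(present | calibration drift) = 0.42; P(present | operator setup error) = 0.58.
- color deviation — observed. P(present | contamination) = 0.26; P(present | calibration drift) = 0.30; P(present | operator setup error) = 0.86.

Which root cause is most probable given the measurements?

contamination

Multiply each prior by the joint likelihood of the measurement pattern:
  contamination: 0.315 × 0.49 × 0.67 × 0.40 × 0.26 = 0.010755
  calibration drift: 0.478 × 0.55 × 0.09 × 0.42 × 0.30 = 0.0029813
  operator setup error: 0.207 × 0.60 × 0.16 × 0.58 × 0.86 = 0.0099122
Normalizing constant Z = 0.010755 + 0.0029813 + 0.0099122 = 0.023649.
P(contamination | evidence) ≈ 0.010755 / 0.023649 ≈ 0.455
P(calibration drift | evidence) ≈ 0.0029813 / 0.023649 ≈ 0.126
P(operator setup error | evidence) ≈ 0.0099122 / 0.023649 ≈ 0.419
The largest is 0.455, so contamination is most probable.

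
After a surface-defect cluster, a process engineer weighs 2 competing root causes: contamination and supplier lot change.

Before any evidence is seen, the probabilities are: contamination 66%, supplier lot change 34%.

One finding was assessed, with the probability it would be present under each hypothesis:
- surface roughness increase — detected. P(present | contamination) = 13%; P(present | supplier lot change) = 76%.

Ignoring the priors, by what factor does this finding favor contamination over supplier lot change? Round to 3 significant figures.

0.171

Likelihood of this finding under each hypothesis:
  contamination: 0.13
  supplier lot change: 0.76
Bayes factor = 0.13 / 0.76 ≈ 0.171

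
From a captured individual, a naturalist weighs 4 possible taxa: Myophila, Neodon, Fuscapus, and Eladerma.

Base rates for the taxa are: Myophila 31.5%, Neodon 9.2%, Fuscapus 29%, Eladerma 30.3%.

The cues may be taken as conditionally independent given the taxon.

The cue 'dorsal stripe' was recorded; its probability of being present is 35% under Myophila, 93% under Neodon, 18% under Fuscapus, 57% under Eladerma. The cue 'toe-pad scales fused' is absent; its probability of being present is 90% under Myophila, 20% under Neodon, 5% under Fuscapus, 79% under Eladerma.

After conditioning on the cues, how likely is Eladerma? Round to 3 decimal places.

0.219

For each hypothesis, the unnormalized posterior weight is prior × product of the cue likelihoods (using 1 − P(present | H) for each absent cue):
  Myophila: 0.315 × 0.35 × (1 − 0.90) = 0.011025
  Neodon: 0.092 × 0.93 × (1 − 0.20) = 0.068448
  Fuscapus: 0.290 × 0.18 × (1 − 0.05) = 0.04959
  Eladerma: 0.303 × 0.57 × (1 − 0.79) = 0.036269
Marginal likelihood of the evidence = 0.16533.
P(Eladerma | evidence) = 0.036269 / 0.16533 ≈ 0.219.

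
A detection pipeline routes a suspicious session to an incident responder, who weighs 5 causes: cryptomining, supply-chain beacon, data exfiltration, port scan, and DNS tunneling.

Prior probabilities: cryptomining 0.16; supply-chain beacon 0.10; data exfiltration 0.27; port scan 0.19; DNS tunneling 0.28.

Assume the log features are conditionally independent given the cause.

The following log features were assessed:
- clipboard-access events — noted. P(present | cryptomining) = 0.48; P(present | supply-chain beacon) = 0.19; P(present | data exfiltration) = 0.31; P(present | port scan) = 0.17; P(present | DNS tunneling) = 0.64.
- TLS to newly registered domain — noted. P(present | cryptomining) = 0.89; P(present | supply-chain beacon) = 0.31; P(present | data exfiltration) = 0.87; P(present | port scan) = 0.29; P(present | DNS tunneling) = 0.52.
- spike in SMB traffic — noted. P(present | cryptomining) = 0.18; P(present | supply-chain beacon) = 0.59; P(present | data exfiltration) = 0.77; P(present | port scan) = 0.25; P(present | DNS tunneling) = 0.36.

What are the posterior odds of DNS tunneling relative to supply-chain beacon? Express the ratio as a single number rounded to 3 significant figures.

The normalizing constant cancels in an odds ratio, so compute prior × likelihood for the two hypotheses only:
  DNS tunneling: 0.28 × 0.64 × 0.52 × 0.36 = 0.033546
  supply-chain beacon: 0.10 × 0.19 × 0.31 × 0.59 = 0.0034751
Odds(DNS tunneling : supply-chain beacon) = 0.033546 / 0.0034751 ≈ 9.65.

9.65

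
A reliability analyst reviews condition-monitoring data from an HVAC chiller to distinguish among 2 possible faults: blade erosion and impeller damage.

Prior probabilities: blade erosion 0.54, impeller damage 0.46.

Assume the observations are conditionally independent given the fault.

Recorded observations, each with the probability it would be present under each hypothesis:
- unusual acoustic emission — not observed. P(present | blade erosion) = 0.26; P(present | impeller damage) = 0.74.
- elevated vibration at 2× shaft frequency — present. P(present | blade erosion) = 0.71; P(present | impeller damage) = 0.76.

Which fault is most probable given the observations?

blade erosion

Multiply each prior by the joint likelihood of the evidence pattern (using 1 − P(present | H) for each absent observation):
  blade erosion: 0.54 × (1 − 0.26) × 0.71 = 0.28372
  impeller damage: 0.46 × (1 − 0.74) × 0.76 = 0.090896
The unnormalized weights sum to 0.37461.
P(blade erosion | evidence) ≈ 0.28372 / 0.37461 ≈ 0.757
P(impeller damage | evidence) ≈ 0.090896 / 0.37461 ≈ 0.243
The largest is 0.757, so blade erosion is most probable.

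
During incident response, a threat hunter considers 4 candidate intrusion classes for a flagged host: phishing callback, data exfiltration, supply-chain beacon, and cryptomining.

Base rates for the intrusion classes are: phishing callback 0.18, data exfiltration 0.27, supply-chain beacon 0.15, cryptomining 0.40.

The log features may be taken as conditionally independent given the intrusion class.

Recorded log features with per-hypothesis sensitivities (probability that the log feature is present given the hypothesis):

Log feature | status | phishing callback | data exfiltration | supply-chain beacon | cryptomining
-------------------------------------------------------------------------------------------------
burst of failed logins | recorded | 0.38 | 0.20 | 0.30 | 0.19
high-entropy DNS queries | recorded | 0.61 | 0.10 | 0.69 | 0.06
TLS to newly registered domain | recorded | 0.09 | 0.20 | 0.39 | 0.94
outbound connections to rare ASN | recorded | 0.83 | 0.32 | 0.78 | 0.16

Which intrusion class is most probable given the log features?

For each hypothesis, the unnormalized posterior weight is prior × product of the log feature likelihoods:
  phishing callback: 0.18 × 0.38 × 0.61 × 0.09 × 0.83 = 0.0031168
  data exfiltration: 0.27 × 0.20 × 0.10 × 0.20 × 0.32 = 0.0003456
  supply-chain beacon: 0.15 × 0.30 × 0.69 × 0.39 × 0.78 = 0.0094454
  cryptomining: 0.40 × 0.19 × 0.06 × 0.94 × 0.16 = 0.00068582
Marginal likelihood of the evidence = 0.013594.
P(phishing callback | evidence) ≈ 0.0031168 / 0.013594 ≈ 0.229
P(data exfiltration | evidence) ≈ 0.0003456 / 0.013594 ≈ 0.025
P(supply-chain beacon | evidence) ≈ 0.0094454 / 0.013594 ≈ 0.695
P(cryptomining | evidence) ≈ 0.00068582 / 0.013594 ≈ 0.050
The largest is 0.695, so supply-chain beacon is most probable.

supply-chain beacon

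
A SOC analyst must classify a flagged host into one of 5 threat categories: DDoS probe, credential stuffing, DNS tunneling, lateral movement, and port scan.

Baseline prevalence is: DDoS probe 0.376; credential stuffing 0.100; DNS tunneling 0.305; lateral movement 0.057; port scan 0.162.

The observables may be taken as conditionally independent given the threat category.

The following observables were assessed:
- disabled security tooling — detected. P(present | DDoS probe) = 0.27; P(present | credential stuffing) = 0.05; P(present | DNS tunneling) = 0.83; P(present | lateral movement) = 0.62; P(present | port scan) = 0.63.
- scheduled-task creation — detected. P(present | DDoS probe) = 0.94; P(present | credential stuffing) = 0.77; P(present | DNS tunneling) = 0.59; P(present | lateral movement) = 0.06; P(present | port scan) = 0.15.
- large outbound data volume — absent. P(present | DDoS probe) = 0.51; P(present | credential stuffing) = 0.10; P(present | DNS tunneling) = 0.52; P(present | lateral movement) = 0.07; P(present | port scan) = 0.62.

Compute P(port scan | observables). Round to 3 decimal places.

0.045

By Bayes' rule with conditional independence, the unnormalized weight for each hypothesis is prior × ∏ likelihoods (using 1 − P(present | H) for each absent observable):
  DDoS probe: 0.376 × 0.27 × 0.94 × (1 − 0.51) = 0.04676
  credential stuffing: 0.100 × 0.05 × 0.77 × (1 − 0.10) = 0.003465
  DNS tunneling: 0.305 × 0.83 × 0.59 × (1 − 0.52) = 0.071692
  lateral movement: 0.057 × 0.62 × 0.06 × (1 − 0.07) = 0.001972
  port scan: 0.162 × 0.63 × 0.15 × (1 − 0.62) = 0.0058174
The unnormalized weights sum to 0.12971.
P(port scan | evidence) = 0.0058174 / 0.12971 ≈ 0.045.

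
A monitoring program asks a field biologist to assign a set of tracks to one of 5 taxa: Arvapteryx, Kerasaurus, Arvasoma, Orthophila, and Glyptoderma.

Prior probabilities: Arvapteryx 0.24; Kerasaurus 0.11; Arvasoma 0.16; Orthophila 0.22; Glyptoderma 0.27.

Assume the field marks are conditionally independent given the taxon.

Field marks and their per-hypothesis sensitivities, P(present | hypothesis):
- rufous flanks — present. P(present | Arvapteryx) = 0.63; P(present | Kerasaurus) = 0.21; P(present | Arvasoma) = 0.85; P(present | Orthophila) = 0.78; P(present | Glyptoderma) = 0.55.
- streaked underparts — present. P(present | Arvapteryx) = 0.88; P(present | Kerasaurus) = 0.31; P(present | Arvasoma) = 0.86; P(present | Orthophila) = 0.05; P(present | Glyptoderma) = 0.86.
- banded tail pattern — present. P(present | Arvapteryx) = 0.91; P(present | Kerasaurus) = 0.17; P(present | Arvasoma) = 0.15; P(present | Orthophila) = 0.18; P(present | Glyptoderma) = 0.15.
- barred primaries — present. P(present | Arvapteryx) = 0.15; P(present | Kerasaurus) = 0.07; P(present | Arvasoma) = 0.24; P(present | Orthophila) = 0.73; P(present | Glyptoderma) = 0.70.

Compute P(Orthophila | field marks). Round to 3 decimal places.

0.030

For each hypothesis, the unnormalized posterior weight is prior × product of the field mark likelihoods:
  Arvapteryx: 0.24 × 0.63 × 0.88 × 0.91 × 0.15 = 0.018162
  Kerasaurus: 0.11 × 0.21 × 0.31 × 0.17 × 0.07 = 8.5216e-05
  Arvasoma: 0.16 × 0.85 × 0.86 × 0.15 × 0.24 = 0.0042106
  Orthophila: 0.22 × 0.78 × 0.05 × 0.18 × 0.73 = 0.0011274
  Glyptoderma: 0.27 × 0.55 × 0.86 × 0.15 × 0.70 = 0.01341
Marginal likelihood of the evidence = 0.036995.
P(Orthophila | evidence) = 0.0011274 / 0.036995 ≈ 0.030.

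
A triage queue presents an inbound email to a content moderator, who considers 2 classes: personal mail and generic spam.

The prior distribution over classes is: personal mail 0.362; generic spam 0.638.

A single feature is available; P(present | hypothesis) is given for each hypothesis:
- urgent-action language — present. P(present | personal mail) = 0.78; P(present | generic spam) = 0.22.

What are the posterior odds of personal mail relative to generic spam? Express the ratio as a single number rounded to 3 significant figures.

Unnormalized posterior weight (prior times the feature likelihood) for each of the two hypotheses:
  personal mail: 0.362 × 0.78 = 0.28236
  generic spam: 0.638 × 0.22 = 0.14036
Odds(personal mail : generic spam) = 0.28236 / 0.14036 ≈ 2.01.

2.01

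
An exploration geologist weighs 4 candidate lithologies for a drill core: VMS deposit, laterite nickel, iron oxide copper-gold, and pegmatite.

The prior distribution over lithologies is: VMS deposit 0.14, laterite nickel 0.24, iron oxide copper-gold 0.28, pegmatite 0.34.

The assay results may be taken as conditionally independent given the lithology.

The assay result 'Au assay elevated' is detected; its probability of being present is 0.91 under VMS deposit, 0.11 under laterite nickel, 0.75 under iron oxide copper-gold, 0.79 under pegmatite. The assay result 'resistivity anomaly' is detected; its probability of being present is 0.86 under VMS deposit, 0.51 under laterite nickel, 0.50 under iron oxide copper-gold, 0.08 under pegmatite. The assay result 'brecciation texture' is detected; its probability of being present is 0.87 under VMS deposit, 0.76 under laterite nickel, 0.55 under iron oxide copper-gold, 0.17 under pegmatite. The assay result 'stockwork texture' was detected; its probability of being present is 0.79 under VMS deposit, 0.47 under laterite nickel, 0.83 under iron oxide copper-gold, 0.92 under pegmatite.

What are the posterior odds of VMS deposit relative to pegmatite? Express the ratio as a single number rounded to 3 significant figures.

22.4

Unnormalized posterior weight (prior times the assay result likelihoods) for each of the two hypotheses:
  VMS deposit: 0.14 × 0.91 × 0.86 × 0.87 × 0.79 = 0.075303
  pegmatite: 0.34 × 0.79 × 0.08 × 0.17 × 0.92 = 0.0033607
Odds(VMS deposit : pegmatite) = 0.075303 / 0.0033607 ≈ 22.4.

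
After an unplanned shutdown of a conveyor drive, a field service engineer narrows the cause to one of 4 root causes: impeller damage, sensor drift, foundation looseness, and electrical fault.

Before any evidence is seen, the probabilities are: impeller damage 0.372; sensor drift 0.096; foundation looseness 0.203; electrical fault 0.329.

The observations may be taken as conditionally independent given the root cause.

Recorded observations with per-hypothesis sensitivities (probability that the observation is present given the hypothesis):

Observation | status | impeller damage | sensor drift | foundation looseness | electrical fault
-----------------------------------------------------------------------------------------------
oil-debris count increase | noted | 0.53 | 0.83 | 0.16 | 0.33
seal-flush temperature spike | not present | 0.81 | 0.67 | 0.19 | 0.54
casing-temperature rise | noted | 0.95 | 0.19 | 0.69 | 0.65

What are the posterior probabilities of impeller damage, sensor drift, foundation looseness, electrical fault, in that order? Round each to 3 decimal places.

By Bayes' rule with conditional independence, the unnormalized weight for each hypothesis is prior × ∏ likelihoods (using 1 − P(present | H) for each absent observation):
  impeller damage: 0.372 × 0.53 × (1 − 0.81) × 0.95 = 0.035587
  sensor drift: 0.096 × 0.83 × (1 − 0.67) × 0.19 = 0.0049959
  foundation looseness: 0.203 × 0.16 × (1 − 0.19) × 0.69 = 0.018153
  electrical fault: 0.329 × 0.33 × (1 − 0.54) × 0.65 = 0.032462
The unnormalized weights sum to 0.091199.
P(impeller damage | evidence) = 0.035587 / 0.091199 ≈ 0.390
P(sensor drift | evidence) = 0.0049959 / 0.091199 ≈ 0.055
P(foundation looseness | evidence) = 0.018153 / 0.091199 ≈ 0.199
P(electrical fault | evidence) = 0.032462 / 0.091199 ≈ 0.356

0.390, 0.055, 0.199, 0.356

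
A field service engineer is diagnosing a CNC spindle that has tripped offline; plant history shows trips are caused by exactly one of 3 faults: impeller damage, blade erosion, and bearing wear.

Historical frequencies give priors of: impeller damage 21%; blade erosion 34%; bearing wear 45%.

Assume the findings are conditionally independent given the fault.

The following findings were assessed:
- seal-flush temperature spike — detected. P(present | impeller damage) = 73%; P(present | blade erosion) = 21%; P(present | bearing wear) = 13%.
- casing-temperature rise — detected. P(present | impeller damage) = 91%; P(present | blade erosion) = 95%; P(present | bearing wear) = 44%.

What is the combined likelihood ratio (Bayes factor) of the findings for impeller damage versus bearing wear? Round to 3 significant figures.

Joint likelihood of the evidence pattern under each hypothesis:
  impeller damage: 0.73 × 0.91 = 0.6643
  bearing wear: 0.13 × 0.44 = 0.0572
Bayes factor = 0.6643 / 0.0572 ≈ 11.6

11.6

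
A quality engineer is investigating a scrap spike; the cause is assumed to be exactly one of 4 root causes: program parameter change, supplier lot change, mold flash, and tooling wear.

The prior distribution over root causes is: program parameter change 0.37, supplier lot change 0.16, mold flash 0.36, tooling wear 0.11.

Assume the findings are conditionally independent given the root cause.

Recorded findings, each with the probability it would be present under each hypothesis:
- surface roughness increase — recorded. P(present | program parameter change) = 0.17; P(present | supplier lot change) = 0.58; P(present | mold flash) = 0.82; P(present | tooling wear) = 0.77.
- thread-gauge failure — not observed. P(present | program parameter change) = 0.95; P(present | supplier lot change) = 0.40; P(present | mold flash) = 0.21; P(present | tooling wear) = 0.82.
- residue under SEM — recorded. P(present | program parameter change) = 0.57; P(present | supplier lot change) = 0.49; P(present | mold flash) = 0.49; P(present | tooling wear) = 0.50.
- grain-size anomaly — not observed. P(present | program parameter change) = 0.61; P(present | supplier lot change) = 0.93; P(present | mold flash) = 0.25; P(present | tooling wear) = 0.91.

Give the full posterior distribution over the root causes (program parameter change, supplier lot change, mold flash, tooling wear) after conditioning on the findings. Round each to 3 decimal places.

0.008, 0.021, 0.963, 0.008

For each hypothesis, the unnormalized posterior weight is prior × product of the finding likelihoods (using 1 − P(present | H) for each absent finding):
  program parameter change: 0.37 × 0.17 × (1 − 0.95) × 0.57 × (1 − 0.61) = 0.00069913
  supplier lot change: 0.16 × 0.58 × (1 − 0.40) × 0.49 × (1 − 0.93) = 0.0019098
  mold flash: 0.36 × 0.82 × (1 − 0.21) × 0.49 × (1 − 0.25) = 0.085704
  tooling wear: 0.11 × 0.77 × (1 − 0.82) × 0.50 × (1 − 0.91) = 0.00068607
The unnormalized weights sum to 0.088999.
P(program parameter change | evidence) = 0.00069913 / 0.088999 ≈ 0.008
P(supplier lot change | evidence) = 0.0019098 / 0.088999 ≈ 0.021
P(mold flash | evidence) = 0.085704 / 0.088999 ≈ 0.963
P(tooling wear | evidence) = 0.00068607 / 0.088999 ≈ 0.008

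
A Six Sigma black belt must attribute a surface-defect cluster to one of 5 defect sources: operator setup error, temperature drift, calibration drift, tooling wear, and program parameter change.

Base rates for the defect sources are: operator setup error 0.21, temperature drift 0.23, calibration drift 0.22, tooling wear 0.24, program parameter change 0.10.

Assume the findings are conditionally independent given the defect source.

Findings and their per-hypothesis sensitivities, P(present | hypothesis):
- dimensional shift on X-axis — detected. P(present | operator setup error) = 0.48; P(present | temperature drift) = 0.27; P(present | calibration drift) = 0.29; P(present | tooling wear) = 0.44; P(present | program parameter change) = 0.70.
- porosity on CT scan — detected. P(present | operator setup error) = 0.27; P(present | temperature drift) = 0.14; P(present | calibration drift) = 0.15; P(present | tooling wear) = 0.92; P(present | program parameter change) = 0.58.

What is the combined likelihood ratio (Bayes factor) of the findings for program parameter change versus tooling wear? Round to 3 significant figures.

1.00

Take the product of per-finding likelihoods under each hypothesis, then divide.
  program parameter change: 0.70 × 0.58 = 0.406
  tooling wear: 0.44 × 0.92 = 0.4048
Bayes factor = 0.406 / 0.4048 ≈ 1.00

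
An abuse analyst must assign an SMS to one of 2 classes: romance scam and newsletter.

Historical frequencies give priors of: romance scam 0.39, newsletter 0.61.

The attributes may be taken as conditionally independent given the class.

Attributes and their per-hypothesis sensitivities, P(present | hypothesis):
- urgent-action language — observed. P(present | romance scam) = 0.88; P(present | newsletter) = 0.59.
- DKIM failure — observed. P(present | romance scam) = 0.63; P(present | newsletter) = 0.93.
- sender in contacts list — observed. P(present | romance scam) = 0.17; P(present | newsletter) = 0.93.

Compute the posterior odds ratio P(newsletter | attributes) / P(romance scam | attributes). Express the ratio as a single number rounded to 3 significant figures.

8.47

Posterior odds equal prior odds times the likelihood ratio; only the two competing hypotheses matter.
  newsletter: 0.61 × 0.59 × 0.93 × 0.93 = 0.31128
  romance scam: 0.39 × 0.88 × 0.63 × 0.17 = 0.036757
Posterior odds = 0.31128 / 0.036757 ≈ 8.47.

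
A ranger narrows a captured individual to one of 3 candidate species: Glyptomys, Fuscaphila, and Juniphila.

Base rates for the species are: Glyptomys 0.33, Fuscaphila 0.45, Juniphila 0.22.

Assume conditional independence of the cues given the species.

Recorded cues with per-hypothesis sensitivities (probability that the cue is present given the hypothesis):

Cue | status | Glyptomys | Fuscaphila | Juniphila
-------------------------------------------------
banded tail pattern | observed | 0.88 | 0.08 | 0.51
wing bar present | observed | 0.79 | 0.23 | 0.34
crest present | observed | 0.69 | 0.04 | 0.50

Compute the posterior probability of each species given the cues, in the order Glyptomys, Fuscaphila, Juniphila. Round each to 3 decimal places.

0.891, 0.002, 0.107

By Bayes' rule with conditional independence, the unnormalized weight for each hypothesis is prior × ∏ likelihoods:
  Glyptomys: 0.33 × 0.88 × 0.79 × 0.69 = 0.1583
  Fuscaphila: 0.45 × 0.08 × 0.23 × 0.04 = 0.0003312
  Juniphila: 0.22 × 0.51 × 0.34 × 0.50 = 0.019074
The unnormalized weights sum to 0.1777.
P(Glyptomys | evidence) = 0.1583 / 0.1777 ≈ 0.891
P(Fuscaphila | evidence) = 0.0003312 / 0.1777 ≈ 0.002
P(Juniphila | evidence) = 0.019074 / 0.1777 ≈ 0.107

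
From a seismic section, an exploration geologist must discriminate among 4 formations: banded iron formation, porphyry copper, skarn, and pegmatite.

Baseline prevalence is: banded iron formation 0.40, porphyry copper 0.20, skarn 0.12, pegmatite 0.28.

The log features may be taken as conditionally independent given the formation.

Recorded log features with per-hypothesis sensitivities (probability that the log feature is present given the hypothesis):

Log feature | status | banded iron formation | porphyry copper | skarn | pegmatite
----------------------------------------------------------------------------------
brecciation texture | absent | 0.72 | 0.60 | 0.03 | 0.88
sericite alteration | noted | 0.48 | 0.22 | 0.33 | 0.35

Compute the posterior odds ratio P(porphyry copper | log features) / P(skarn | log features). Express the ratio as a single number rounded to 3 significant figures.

The normalizing constant cancels in an odds ratio, so compute prior × likelihood for the two hypotheses only (using 1 − P(present | H) for each absent log feature):
  porphyry copper: 0.20 × (1 − 0.60) × 0.22 = 0.0176
  skarn: 0.12 × (1 − 0.03) × 0.33 = 0.038412
Odds(porphyry copper : skarn) = 0.0176 / 0.038412 ≈ 0.458.

0.458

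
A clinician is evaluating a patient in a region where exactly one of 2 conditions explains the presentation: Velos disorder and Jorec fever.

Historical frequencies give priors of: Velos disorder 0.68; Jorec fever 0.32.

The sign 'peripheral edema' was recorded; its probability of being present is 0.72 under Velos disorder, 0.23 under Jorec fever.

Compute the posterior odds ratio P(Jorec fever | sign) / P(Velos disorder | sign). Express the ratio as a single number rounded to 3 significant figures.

0.150

Unnormalized posterior weight (prior times the sign likelihood) for each of the two hypotheses:
  Jorec fever: 0.32 × 0.23 = 0.0736
  Velos disorder: 0.68 × 0.72 = 0.4896
Posterior odds = 0.0736 / 0.4896 ≈ 0.150.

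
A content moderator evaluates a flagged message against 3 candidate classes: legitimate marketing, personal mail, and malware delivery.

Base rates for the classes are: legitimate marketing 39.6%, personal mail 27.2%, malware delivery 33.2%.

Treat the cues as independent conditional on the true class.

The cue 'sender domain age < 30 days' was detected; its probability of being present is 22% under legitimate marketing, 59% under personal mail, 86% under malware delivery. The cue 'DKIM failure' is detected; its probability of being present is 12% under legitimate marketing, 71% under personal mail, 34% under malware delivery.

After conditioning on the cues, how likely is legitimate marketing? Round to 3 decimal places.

0.047

Multiply each prior by the joint likelihood of the cue pattern:
  legitimate marketing: 0.396 × 0.22 × 0.12 = 0.010454
  personal mail: 0.272 × 0.59 × 0.71 = 0.11394
  malware delivery: 0.332 × 0.86 × 0.34 = 0.097077
Normalizing constant Z = 0.010454 + 0.11394 + 0.097077 = 0.22147.
P(legitimate marketing | evidence) = 0.010454 / 0.22147 ≈ 0.047.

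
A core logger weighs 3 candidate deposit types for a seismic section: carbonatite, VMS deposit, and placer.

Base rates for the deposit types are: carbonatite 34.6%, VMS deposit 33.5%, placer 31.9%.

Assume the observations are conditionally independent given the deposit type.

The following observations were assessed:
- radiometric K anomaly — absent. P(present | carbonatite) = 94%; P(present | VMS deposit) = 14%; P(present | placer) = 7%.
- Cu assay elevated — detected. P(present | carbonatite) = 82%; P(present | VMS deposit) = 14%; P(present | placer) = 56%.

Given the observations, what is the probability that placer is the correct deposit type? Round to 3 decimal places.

0.743

Multiply each prior by the joint likelihood of the evidence pattern (using 1 − P(present | H) for each absent observation):
  carbonatite: 0.346 × (1 − 0.94) × 0.82 = 0.017023
  VMS deposit: 0.335 × (1 − 0.14) × 0.14 = 0.040334
  placer: 0.319 × (1 − 0.07) × 0.56 = 0.16614
The unnormalized weights sum to 0.22349.
P(placer | evidence) = 0.16614 / 0.22349 ≈ 0.743.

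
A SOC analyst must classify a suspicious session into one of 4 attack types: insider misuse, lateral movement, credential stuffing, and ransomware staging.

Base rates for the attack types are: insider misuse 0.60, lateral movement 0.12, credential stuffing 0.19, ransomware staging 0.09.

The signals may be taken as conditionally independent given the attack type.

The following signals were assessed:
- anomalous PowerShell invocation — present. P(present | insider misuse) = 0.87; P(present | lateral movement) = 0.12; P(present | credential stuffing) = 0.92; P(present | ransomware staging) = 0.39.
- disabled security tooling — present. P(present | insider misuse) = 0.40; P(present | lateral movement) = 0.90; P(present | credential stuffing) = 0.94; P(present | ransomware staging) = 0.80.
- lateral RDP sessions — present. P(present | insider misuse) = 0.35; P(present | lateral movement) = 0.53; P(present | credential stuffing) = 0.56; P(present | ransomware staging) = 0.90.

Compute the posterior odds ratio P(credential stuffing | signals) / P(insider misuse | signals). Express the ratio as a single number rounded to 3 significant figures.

Unnormalized posterior weight (prior times the signal likelihoods) for each of the two hypotheses:
  credential stuffing: 0.19 × 0.92 × 0.94 × 0.56 = 0.092015
  insider misuse: 0.60 × 0.87 × 0.40 × 0.35 = 0.07308
Odds(credential stuffing : insider misuse) = 0.092015 / 0.07308 ≈ 1.26.

1.26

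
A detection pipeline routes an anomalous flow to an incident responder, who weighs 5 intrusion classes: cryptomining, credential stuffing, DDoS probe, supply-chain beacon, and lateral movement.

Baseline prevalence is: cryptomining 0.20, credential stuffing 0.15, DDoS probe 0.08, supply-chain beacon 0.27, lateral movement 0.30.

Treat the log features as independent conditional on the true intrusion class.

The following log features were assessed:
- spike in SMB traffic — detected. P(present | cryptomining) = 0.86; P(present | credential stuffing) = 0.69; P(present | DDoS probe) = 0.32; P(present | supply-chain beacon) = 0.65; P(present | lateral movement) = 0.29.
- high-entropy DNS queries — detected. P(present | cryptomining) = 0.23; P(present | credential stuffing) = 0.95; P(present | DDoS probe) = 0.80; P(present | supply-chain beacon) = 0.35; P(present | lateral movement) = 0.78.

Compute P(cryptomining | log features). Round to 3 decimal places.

For each hypothesis, the unnormalized posterior weight is prior × product of the log feature likelihoods:
  cryptomining: 0.20 × 0.86 × 0.23 = 0.03956
  credential stuffing: 0.15 × 0.69 × 0.95 = 0.098325
  DDoS probe: 0.08 × 0.32 × 0.80 = 0.02048
  supply-chain beacon: 0.27 × 0.65 × 0.35 = 0.061425
  lateral movement: 0.30 × 0.29 × 0.78 = 0.06786
Normalizing constant Z = 0.03956 + 0.098325 + 0.02048 + 0.061425 + 0.06786 = 0.28765.
P(cryptomining | evidence) = 0.03956 / 0.28765 ≈ 0.138.

0.138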